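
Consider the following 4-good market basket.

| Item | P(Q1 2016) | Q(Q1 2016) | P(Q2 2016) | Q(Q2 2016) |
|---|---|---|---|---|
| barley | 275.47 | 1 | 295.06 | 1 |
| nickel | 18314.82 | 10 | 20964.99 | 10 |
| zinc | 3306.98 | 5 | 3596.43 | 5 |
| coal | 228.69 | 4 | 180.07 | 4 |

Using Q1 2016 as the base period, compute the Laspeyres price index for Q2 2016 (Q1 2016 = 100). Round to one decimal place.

113.8

Laspeyres price index uses base-period quantities as weights.
ΣP(Q2 2016)·Q(Q1 2016) = 295.06×1 + 20964.99×10 + 3596.43×5 + 180.07×4 = 295.06 + 209649.9 + 17982.15 + 720.28 = 228647.39
ΣP(Q1 2016)·Q(Q1 2016) = 275.47×1 + 18314.82×10 + 3306.98×5 + 228.69×4 = 275.47 + 183148.2 + 16534.9 + 914.76 = 200873.33
Index = 228647.39 / 200873.33 × 100 = 113.8267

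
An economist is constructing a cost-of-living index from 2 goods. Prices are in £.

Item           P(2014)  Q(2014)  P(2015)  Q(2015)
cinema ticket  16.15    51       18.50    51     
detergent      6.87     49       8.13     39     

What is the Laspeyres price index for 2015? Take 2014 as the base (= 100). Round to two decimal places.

115.65

Laspeyres price index uses base-period quantities as weights.
ΣP(2015)·Q(2014) = 18.50×51 + 8.13×49 = 943.5 + 398.37 = 1341.87
ΣP(2014)·Q(2014) = 16.15×51 + 6.87×49 = 823.65 + 336.63 = 1160.28
Index = 1341.87 / 1160.28 × 100 = 115.6505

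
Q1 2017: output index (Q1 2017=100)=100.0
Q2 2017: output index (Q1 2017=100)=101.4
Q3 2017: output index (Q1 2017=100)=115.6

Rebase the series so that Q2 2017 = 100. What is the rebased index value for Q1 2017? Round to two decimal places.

Rebased(Q1 2017) = 100.0 / 101.4 × 100 = 98.6193

98.62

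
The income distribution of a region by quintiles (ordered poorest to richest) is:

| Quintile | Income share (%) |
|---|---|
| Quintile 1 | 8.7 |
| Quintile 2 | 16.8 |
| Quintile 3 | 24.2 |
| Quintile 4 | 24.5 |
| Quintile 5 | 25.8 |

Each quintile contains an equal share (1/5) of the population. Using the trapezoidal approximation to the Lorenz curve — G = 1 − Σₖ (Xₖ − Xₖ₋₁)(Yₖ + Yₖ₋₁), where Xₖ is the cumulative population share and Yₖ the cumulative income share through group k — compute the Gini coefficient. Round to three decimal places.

0.168

Cumulative income shares Yₖ: 0.0870, 0.2550, 0.4970, 0.7420, 1.0000
Σ (Xₖ−Xₖ₋₁)(Yₖ+Yₖ₋₁) = (1/5)(0.0870+0.0000) + (1/5)(0.2550+0.0870) + (1/5)(0.4970+0.2550) + (1/5)(0.7420+0.4970) + (1/5)(1.0000+0.7420)
  = 0.0174 + 0.0684 + 0.1504 + 0.2478 + 0.3484 = 0.8324
G = 1 − 0.8324 = 0.1676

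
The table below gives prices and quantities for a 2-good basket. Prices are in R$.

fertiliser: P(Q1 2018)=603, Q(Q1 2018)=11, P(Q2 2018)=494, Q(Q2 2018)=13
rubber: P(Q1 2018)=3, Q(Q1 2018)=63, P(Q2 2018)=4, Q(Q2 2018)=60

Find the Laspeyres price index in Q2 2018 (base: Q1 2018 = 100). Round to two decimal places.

Laspeyres price index uses base-period quantities as weights.
ΣP(Q2 2018)·Q(Q1 2018) = 494×11 + 4×63 = 5434 + 252 = 5686
ΣP(Q1 2018)·Q(Q1 2018) = 603×11 + 3×63 = 6633 + 189 = 6822
Index = 5686 / 6822 × 100 = 83.3480

83.35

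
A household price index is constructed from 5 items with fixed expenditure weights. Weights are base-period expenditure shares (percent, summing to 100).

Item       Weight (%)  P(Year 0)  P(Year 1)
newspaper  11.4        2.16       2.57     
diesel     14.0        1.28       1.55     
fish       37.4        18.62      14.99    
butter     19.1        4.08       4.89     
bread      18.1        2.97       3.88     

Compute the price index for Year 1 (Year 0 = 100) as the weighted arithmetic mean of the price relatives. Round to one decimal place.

107.2

newspaper: 11.4 × (2.57/2.16) = 11.4 × 1.189815 = 13.5639
diesel: 14.0 × (1.55/1.28) = 14.0 × 1.210938 = 16.9531
fish: 37.4 × (14.99/18.62) = 37.4 × 0.805048 = 30.1088
butter: 19.1 × (4.89/4.08) = 19.1 × 1.198529 = 22.8919
bread: 18.1 × (3.88/2.97) = 18.1 × 1.306397 = 23.6458
Index = Σ wᵢ·(p₁ᵢ/p₀ᵢ) = 13.5639 + 16.9531 + 30.1088 + 22.8919 + 23.6458 = 107.1635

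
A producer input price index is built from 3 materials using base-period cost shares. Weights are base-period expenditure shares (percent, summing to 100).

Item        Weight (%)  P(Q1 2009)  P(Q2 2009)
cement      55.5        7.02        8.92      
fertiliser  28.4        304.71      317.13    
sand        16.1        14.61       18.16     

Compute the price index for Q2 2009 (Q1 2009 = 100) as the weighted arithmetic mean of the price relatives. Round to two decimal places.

cement: 55.5 × (8.92/7.02) = 55.5 × 1.270655 = 70.5214
fertiliser: 28.4 × (317.13/304.71) = 28.4 × 1.040760 = 29.5576
sand: 16.1 × (18.16/14.61) = 16.1 × 1.242984 = 20.0120
Index = Σ wᵢ·(p₁ᵢ/p₀ᵢ) = 70.5214 + 29.5576 + 20.0120 = 120.0910

120.09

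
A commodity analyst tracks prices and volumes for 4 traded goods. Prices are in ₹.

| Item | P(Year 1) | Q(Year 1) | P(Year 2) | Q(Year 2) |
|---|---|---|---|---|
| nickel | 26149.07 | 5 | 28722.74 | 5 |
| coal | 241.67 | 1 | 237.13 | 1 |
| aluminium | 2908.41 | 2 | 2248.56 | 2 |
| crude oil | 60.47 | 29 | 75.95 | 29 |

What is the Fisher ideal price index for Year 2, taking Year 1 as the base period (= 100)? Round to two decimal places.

Laspeyres component (base-period weights):
ΣP(Year 2)Q(Year 1) = 28722.74×5 + 237.13×1 + 2248.56×2 + 75.95×29 = 143613.7 + 237.13 + 4497.12 + 2202.55 = 150550.5
ΣP(Year 1)Q(Year 1) = 26149.07×5 + 241.67×1 + 2908.41×2 + 60.47×29 = 130745.35 + 241.67 + 5816.82 + 1753.63 = 138557.47
L = 150550.5 / 138557.47 × 100 = 108.6556
Paasche component (current-period weights):
ΣP(Year 2)Q(Year 2) = 28722.74×5 + 237.13×1 + 2248.56×2 + 75.95×29 = 143613.7 + 237.13 + 4497.12 + 2202.55 = 150550.5
ΣP(Year 1)Q(Year 2) = 26149.07×5 + 241.67×1 + 2908.41×2 + 60.47×29 = 130745.35 + 241.67 + 5816.82 + 1753.63 = 138557.47
P = 150550.5 / 138557.47 × 100 = 108.6556
Fisher = √(L × P) = √(108.6556 × 108.6556) = 108.6556

108.66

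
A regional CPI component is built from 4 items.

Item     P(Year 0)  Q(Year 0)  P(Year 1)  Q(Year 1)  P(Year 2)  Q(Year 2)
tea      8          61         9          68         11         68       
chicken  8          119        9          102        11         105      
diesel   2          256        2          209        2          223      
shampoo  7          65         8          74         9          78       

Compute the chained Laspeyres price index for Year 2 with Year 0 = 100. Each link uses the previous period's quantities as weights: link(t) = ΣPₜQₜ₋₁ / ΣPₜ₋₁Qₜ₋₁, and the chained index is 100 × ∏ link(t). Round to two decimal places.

128.14

Link Year 0→Year 1:
ΣP(Year 1)Q(Year 0) = 9×61 + 9×119 + 2×256 + 8×65 = 549 + 1071 + 512 + 520 = 2652
ΣP(Year 0)Q(Year 0) = 8×61 + 8×119 + 2×256 + 7×65 = 488 + 952 + 512 + 455 = 2407
link = 2652/2407 = 1.101786
Link Year 1→Year 2:
ΣP(Year 2)Q(Year 1) = 11×68 + 11×102 + 2×209 + 9×74 = 748 + 1122 + 418 + 666 = 2954
ΣP(Year 1)Q(Year 1) = 9×68 + 9×102 + 2×209 + 8×74 = 612 + 918 + 418 + 592 = 2540
link = 2954/2540 = 1.162992
Chained index = 100 × 1.101786 × 1.162992 = 128.1369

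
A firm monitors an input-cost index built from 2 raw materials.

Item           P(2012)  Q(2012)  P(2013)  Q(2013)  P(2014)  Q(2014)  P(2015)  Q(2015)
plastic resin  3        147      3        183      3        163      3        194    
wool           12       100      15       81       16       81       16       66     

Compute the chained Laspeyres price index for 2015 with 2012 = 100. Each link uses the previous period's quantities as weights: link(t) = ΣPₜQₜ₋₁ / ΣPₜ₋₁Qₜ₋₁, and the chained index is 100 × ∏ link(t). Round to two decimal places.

Link 2012→2013:
ΣP(2013)Q(2012) = 3×147 + 15×100 = 441 + 1500 = 1941
ΣP(2012)Q(2012) = 3×147 + 12×100 = 441 + 1200 = 1641
link = 1941/1641 = 1.182815
Link 2013→2014:
ΣP(2014)Q(2013) = 3×183 + 16×81 = 549 + 1296 = 1845
ΣP(2013)Q(2013) = 3×183 + 15×81 = 549 + 1215 = 1764
link = 1845/1764 = 1.045918
Link 2014→2015:
ΣP(2015)Q(2014) = 3×163 + 16×81 = 489 + 1296 = 1785
ΣP(2014)Q(2014) = 3×163 + 16×81 = 489 + 1296 = 1785
link = 1785/1785 = 1.000000
Chained index = 100 × 1.182815 × 1.045918 × 1.000000 = 123.7128

123.71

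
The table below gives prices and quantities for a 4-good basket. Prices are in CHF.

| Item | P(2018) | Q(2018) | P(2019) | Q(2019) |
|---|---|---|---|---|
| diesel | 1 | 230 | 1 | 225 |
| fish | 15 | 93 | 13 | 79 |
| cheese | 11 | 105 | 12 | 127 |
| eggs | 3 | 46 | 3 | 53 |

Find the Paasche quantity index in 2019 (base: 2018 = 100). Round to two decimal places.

Paasche quantity index uses current-period prices as weights.
ΣP(2019)·Q(2019) = 1×225 + 13×79 + 12×127 + 3×53 = 225 + 1027 + 1524 + 159 = 2935
ΣP(2019)·Q(2018) = 1×230 + 13×93 + 12×105 + 3×46 = 230 + 1209 + 1260 + 138 = 2837
Index = 2935 / 2837 × 100 = 103.4544

103.45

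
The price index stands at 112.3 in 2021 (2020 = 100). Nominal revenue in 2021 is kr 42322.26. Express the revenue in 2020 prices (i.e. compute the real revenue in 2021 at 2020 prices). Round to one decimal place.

Real = Nominal ÷ (Index/100) = 42322.26 ÷ (112.3/100)
     = 42322.26 ÷ 1.123 = 37686.7854

37686.8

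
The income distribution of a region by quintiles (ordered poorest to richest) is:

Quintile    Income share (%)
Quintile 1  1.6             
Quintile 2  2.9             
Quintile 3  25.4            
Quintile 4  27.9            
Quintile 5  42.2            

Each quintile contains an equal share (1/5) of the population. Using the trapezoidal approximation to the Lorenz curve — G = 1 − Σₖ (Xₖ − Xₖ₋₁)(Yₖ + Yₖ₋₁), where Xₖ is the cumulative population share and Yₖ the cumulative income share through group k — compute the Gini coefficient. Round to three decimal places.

Cumulative income shares Yₖ: 0.0160, 0.0450, 0.2990, 0.5780, 1.0000
Σ (Xₖ−Xₖ₋₁)(Yₖ+Yₖ₋₁) = (1/5)(0.0160+0.0000) + (1/5)(0.0450+0.0160) + (1/5)(0.2990+0.0450) + (1/5)(0.5780+0.2990) + (1/5)(1.0000+0.5780)
  = 0.0032 + 0.0122 + 0.0688 + 0.1754 + 0.3156 = 0.5752
G = 1 − 0.5752 = 0.4248

0.425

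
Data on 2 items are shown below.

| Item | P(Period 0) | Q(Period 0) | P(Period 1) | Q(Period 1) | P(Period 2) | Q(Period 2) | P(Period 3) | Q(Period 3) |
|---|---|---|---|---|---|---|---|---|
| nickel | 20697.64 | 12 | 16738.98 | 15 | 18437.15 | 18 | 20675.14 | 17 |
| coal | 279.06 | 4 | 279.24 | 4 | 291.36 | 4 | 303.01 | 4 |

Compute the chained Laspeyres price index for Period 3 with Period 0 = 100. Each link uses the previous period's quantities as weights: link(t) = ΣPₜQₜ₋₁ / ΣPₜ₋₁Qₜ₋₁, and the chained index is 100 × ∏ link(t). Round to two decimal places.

99.95

Link Period 0→Period 1:
ΣP(Period 1)Q(Period 0) = 16738.98×12 + 279.24×4 = 200867.76 + 1116.96 = 201984.72
ΣP(Period 0)Q(Period 0) = 20697.64×12 + 279.06×4 = 248371.68 + 1116.24 = 249487.92
link = 201984.72/249487.92 = 0.809597
Link Period 1→Period 2:
ΣP(Period 2)Q(Period 1) = 18437.15×15 + 291.36×4 = 276557.25 + 1165.44 = 277722.69
ΣP(Period 1)Q(Period 1) = 16738.98×15 + 279.24×4 = 251084.7 + 1116.96 = 252201.66
link = 277722.69/252201.66 = 1.101193
Link Period 2→Period 3:
ΣP(Period 3)Q(Period 2) = 20675.14×18 + 303.01×4 = 372152.52 + 1212.04 = 373364.56
ΣP(Period 2)Q(Period 2) = 18437.15×18 + 291.36×4 = 331868.7 + 1165.44 = 333034.14
link = 373364.56/333034.14 = 1.121100
Chained index = 100 × 0.809597 × 1.101193 × 1.121100 = 99.9486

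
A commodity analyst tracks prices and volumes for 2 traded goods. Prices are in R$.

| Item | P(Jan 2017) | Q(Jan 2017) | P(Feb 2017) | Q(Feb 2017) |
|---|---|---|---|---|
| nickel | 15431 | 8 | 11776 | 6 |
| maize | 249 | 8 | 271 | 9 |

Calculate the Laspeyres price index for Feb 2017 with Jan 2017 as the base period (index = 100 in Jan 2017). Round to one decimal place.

Laspeyres price index uses base-period quantities as weights.
ΣP(Feb 2017)·Q(Jan 2017) = 11776×8 + 271×8 = 94208 + 2168 = 96376
ΣP(Jan 2017)·Q(Jan 2017) = 15431×8 + 249×8 = 123448 + 1992 = 125440
Index = 96376 / 125440 × 100 = 76.8304

76.8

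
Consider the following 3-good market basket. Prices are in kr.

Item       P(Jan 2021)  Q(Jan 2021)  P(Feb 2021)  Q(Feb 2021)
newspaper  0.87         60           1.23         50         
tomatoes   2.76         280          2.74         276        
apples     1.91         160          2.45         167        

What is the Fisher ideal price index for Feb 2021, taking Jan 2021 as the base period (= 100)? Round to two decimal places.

Laspeyres component (base-period weights):
ΣP(Feb 2021)Q(Jan 2021) = 1.23×60 + 2.74×280 + 2.45×160 = 73.8 + 767.2 + 392 = 1233
ΣP(Jan 2021)Q(Jan 2021) = 0.87×60 + 2.76×280 + 1.91×160 = 52.2 + 772.8 + 305.6 = 1130.6
L = 1233 / 1130.6 × 100 = 109.0571
Paasche component (current-period weights):
ΣP(Feb 2021)Q(Feb 2021) = 1.23×50 + 2.74×276 + 2.45×167 = 61.5 + 756.24 + 409.15 = 1226.89
ΣP(Jan 2021)Q(Feb 2021) = 0.87×50 + 2.76×276 + 1.91×167 = 43.5 + 761.76 + 318.97 = 1124.23
P = 1226.89 / 1124.23 × 100 = 109.1316
Fisher = √(L × P) = √(109.0571 × 109.1316) = 109.0944

109.09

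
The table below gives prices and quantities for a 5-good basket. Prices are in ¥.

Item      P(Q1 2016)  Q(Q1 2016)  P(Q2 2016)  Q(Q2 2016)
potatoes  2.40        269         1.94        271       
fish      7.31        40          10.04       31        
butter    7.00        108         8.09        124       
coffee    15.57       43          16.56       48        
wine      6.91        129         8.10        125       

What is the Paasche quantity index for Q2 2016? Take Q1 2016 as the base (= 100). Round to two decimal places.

102.63

Paasche quantity index uses current-period prices as weights.
ΣP(Q2 2016)·Q(Q2 2016) = 1.94×271 + 10.04×31 + 8.09×124 + 16.56×48 + 8.10×125 = 525.74 + 311.24 + 1003.16 + 794.88 + 1012.5 = 3647.52
ΣP(Q2 2016)·Q(Q1 2016) = 1.94×269 + 10.04×40 + 8.09×108 + 16.56×43 + 8.10×129 = 521.86 + 401.6 + 873.72 + 712.08 + 1044.9 = 3554.16
Index = 3647.52 / 3554.16 × 100 = 102.6268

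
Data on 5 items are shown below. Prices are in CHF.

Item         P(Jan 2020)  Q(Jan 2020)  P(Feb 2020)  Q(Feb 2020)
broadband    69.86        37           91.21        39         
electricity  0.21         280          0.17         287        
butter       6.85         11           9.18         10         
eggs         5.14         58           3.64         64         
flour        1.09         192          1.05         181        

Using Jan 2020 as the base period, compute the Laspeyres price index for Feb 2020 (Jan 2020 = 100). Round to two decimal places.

122.00

Laspeyres price index uses base-period quantities as weights.
ΣP(Feb 2020)·Q(Jan 2020) = 91.21×37 + 0.17×280 + 9.18×11 + 3.64×58 + 1.05×192 = 3374.77 + 47.6 + 100.98 + 211.12 + 201.6 = 3936.07
ΣP(Jan 2020)·Q(Jan 2020) = 69.86×37 + 0.21×280 + 6.85×11 + 5.14×58 + 1.09×192 = 2584.82 + 58.8 + 75.35 + 298.12 + 209.28 = 3226.37
Index = 3936.07 / 3226.37 × 100 = 121.9969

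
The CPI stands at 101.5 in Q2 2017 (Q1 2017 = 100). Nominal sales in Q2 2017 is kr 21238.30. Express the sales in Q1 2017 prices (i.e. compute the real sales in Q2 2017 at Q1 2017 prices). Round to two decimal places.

20924.43

Real = Nominal ÷ (Index/100) = 21238.30 ÷ (101.5/100)
     = 21238.30 ÷ 1.015 = 20924.4335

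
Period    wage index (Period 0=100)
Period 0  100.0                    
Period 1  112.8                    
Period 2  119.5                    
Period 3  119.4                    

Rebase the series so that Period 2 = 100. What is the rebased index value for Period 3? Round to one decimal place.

Rebased(Period 3) = 119.4 / 119.5 × 100 = 99.9163

99.9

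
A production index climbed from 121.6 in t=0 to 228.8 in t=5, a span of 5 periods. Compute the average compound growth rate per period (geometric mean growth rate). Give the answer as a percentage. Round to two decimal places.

13.48%

Growth factor = (228.8/121.6)^(1/5) = (1.881579)^(1/5) = 1.134761
Growth rate = 1.134761 − 1 = 0.134761 = 13.4761%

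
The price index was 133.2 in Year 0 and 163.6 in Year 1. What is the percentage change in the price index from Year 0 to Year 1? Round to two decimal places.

Change = (163.6 − 133.2) / 133.2 × 100
       = 30.4 / 133.2 × 100 = 22.8228%

22.82%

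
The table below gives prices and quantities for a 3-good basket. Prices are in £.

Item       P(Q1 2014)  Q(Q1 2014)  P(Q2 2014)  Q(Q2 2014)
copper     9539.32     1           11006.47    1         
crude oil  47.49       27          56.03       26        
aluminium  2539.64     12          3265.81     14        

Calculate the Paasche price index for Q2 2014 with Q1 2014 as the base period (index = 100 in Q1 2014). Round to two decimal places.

Paasche price index uses current-period quantities as weights.
ΣP(Q2 2014)·Q(Q2 2014) = 11006.47×1 + 56.03×26 + 3265.81×14 = 11006.47 + 1456.78 + 45721.34 = 58184.59
ΣP(Q1 2014)·Q(Q2 2014) = 9539.32×1 + 47.49×26 + 2539.64×14 = 9539.32 + 1234.74 + 35554.96 = 46329.02
Index = 58184.59 / 46329.02 × 100 = 125.5899

125.59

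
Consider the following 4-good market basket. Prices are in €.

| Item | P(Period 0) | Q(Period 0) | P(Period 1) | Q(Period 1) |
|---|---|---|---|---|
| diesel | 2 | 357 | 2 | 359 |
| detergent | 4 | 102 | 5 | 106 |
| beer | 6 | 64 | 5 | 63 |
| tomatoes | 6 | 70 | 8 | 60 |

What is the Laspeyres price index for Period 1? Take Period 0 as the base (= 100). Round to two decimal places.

Laspeyres price index uses base-period quantities as weights.
ΣP(Period 1)·Q(Period 0) = 2×357 + 5×102 + 5×64 + 8×70 = 714 + 510 + 320 + 560 = 2104
ΣP(Period 0)·Q(Period 0) = 2×357 + 4×102 + 6×64 + 6×70 = 714 + 408 + 384 + 420 = 1926
Index = 2104 / 1926 × 100 = 109.2420

109.24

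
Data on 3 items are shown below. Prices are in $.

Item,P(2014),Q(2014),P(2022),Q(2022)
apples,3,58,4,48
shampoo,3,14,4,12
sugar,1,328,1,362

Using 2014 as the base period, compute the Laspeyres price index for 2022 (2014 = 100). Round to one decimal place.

Laspeyres price index uses base-period quantities as weights.
ΣP(2022)·Q(2014) = 4×58 + 4×14 + 1×328 = 232 + 56 + 328 = 616
ΣP(2014)·Q(2014) = 3×58 + 3×14 + 1×328 = 174 + 42 + 328 = 544
Index = 616 / 544 × 100 = 113.2353

113.2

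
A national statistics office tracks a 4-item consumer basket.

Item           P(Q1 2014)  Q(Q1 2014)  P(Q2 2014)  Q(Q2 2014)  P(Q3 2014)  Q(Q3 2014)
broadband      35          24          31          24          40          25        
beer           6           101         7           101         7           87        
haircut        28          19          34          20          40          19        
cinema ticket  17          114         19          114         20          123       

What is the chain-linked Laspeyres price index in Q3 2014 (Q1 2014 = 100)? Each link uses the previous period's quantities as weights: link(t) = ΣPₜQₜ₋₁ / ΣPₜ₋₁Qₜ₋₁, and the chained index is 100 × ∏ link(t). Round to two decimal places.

120.26

Link Q1 2014→Q2 2014:
ΣP(Q2 2014)Q(Q1 2014) = 31×24 + 7×101 + 34×19 + 19×114 = 744 + 707 + 646 + 2166 = 4263
ΣP(Q1 2014)Q(Q1 2014) = 35×24 + 6×101 + 28×19 + 17×114 = 840 + 606 + 532 + 1938 = 3916
link = 4263/3916 = 1.088611
Link Q2 2014→Q3 2014:
ΣP(Q3 2014)Q(Q2 2014) = 40×24 + 7×101 + 40×20 + 20×114 = 960 + 707 + 800 + 2280 = 4747
ΣP(Q2 2014)Q(Q2 2014) = 31×24 + 7×101 + 34×20 + 19×114 = 744 + 707 + 680 + 2166 = 4297
link = 4747/4297 = 1.104724
Chained index = 100 × 1.088611 × 1.104724 = 120.2615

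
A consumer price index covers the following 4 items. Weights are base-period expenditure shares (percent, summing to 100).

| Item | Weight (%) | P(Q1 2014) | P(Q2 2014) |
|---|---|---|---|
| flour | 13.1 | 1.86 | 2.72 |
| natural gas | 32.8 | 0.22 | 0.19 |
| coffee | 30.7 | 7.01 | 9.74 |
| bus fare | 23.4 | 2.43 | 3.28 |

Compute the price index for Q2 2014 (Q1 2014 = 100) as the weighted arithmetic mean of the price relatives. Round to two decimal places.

121.73

flour: 13.1 × (2.72/1.86) = 13.1 × 1.462366 = 19.1570
natural gas: 32.8 × (0.19/0.22) = 32.8 × 0.863636 = 28.3273
coffee: 30.7 × (9.74/7.01) = 30.7 × 1.389444 = 42.6559
bus fare: 23.4 × (3.28/2.43) = 23.4 × 1.349794 = 31.5852
Index = Σ wᵢ·(p₁ᵢ/p₀ᵢ) = 19.1570 + 28.3273 + 42.6559 + 31.5852 = 121.7254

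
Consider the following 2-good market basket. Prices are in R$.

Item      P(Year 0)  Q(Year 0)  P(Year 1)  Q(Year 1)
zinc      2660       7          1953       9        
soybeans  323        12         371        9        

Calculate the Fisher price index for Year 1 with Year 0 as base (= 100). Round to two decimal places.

79.22

Laspeyres component (base-period weights):
ΣP(Year 1)Q(Year 0) = 1953×7 + 371×12 = 13671 + 4452 = 18123
ΣP(Year 0)Q(Year 0) = 2660×7 + 323×12 = 18620 + 3876 = 22496
L = 18123 / 22496 × 100 = 80.5610
Paasche component (current-period weights):
ΣP(Year 1)Q(Year 1) = 1953×9 + 371×9 = 17577 + 3339 = 20916
ΣP(Year 0)Q(Year 1) = 2660×9 + 323×9 = 23940 + 2907 = 26847
P = 20916 / 26847 × 100 = 77.9081
Fisher = √(L × P) = √(80.5610 × 77.9081) = 79.2235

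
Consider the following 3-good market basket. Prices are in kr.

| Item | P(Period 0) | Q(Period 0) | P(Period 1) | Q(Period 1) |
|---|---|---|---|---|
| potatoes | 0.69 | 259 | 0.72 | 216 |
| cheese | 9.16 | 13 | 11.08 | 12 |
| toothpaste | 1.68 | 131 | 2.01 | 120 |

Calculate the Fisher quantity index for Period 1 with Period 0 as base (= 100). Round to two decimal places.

Laspeyres component (base-period weights):
ΣP(Period 0)Q(Period 1) = 0.69×216 + 9.16×12 + 1.68×120 = 149.04 + 109.92 + 201.6 = 460.56
ΣP(Period 0)Q(Period 0) = 0.69×259 + 9.16×13 + 1.68×131 = 178.71 + 119.08 + 220.08 = 517.87
L = 460.56 / 517.87 × 100 = 88.9335
Paasche component (current-period weights):
ΣP(Period 1)Q(Period 1) = 0.72×216 + 11.08×12 + 2.01×120 = 155.52 + 132.96 + 241.2 = 529.68
ΣP(Period 1)Q(Period 0) = 0.72×259 + 11.08×13 + 2.01×131 = 186.48 + 144.04 + 263.31 = 593.83
P = 529.68 / 593.83 × 100 = 89.1972
Fisher = √(L × P) = √(88.9335 × 89.1972) = 89.0653

89.07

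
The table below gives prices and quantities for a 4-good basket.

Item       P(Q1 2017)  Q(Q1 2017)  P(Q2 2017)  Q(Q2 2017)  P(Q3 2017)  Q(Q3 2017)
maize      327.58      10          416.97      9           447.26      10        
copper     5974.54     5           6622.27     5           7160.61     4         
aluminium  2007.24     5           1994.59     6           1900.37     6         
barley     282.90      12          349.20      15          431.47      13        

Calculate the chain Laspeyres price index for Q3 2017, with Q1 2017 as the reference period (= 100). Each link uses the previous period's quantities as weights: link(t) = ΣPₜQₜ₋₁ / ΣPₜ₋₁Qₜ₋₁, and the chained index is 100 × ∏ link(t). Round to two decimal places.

Link Q1 2017→Q2 2017:
ΣP(Q2 2017)Q(Q1 2017) = 416.97×10 + 6622.27×5 + 1994.59×5 + 349.20×12 = 4169.7 + 33111.35 + 9972.95 + 4190.4 = 51444.4
ΣP(Q1 2017)Q(Q1 2017) = 327.58×10 + 5974.54×5 + 2007.24×5 + 282.90×12 = 3275.8 + 29872.7 + 10036.2 + 3394.8 = 46579.5
link = 51444.4/46579.5 = 1.104443
Link Q2 2017→Q3 2017:
ΣP(Q3 2017)Q(Q2 2017) = 447.26×9 + 7160.61×5 + 1900.37×6 + 431.47×15 = 4025.34 + 35803.05 + 11402.22 + 6472.05 = 57702.66
ΣP(Q2 2017)Q(Q2 2017) = 416.97×9 + 6622.27×5 + 1994.59×6 + 349.20×15 = 3752.73 + 33111.35 + 11967.54 + 5238 = 54069.62
link = 57702.66/54069.62 = 1.067192
Chained index = 100 × 1.104443 × 1.067192 = 117.8653

117.87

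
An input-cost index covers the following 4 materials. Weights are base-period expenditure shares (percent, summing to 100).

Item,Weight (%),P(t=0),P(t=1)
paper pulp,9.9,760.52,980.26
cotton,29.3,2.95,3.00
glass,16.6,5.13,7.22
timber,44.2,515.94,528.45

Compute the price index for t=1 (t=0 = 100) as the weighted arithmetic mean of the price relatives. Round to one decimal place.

paper pulp: 9.9 × (980.26/760.52) = 9.9 × 1.288934 = 12.7604
cotton: 29.3 × (3.00/2.95) = 29.3 × 1.016949 = 29.7966
glass: 16.6 × (7.22/5.13) = 16.6 × 1.407407 = 23.3630
timber: 44.2 × (528.45/515.94) = 44.2 × 1.024247 = 45.2717
Index = Σ wᵢ·(p₁ᵢ/p₀ᵢ) = 12.7604 + 29.7966 + 23.3630 + 45.2717 = 111.1917

111.2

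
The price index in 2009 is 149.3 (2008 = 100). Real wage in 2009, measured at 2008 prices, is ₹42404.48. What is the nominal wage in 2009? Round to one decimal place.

63309.9

Nominal = Real × (Index/100) = 42404.48 × (149.3/100)
        = 42404.48 × 1.493 = 63309.8886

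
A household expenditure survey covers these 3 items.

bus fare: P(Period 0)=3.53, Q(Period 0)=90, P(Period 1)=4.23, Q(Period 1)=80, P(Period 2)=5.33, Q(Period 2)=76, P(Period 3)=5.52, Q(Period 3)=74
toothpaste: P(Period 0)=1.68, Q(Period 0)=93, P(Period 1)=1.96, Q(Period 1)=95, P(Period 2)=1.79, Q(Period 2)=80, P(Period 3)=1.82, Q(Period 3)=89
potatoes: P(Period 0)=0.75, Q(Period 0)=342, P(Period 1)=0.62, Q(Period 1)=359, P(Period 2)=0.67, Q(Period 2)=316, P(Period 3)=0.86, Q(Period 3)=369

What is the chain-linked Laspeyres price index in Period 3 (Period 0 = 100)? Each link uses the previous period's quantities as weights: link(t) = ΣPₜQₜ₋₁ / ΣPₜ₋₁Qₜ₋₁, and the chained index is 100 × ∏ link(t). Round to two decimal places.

Link Period 0→Period 1:
ΣP(Period 1)Q(Period 0) = 4.23×90 + 1.96×93 + 0.62×342 = 380.7 + 182.28 + 212.04 = 775.02
ΣP(Period 0)Q(Period 0) = 3.53×90 + 1.68×93 + 0.75×342 = 317.7 + 156.24 + 256.5 = 730.44
link = 775.02/730.44 = 1.061032
Link Period 1→Period 2:
ΣP(Period 2)Q(Period 1) = 5.33×80 + 1.79×95 + 0.67×359 = 426.4 + 170.05 + 240.53 = 836.98
ΣP(Period 1)Q(Period 1) = 4.23×80 + 1.96×95 + 0.62×359 = 338.4 + 186.2 + 222.58 = 747.18
link = 836.98/747.18 = 1.120185
Link Period 2→Period 3:
ΣP(Period 3)Q(Period 2) = 5.52×76 + 1.82×80 + 0.86×316 = 419.52 + 145.6 + 271.76 = 836.88
ΣP(Period 2)Q(Period 2) = 5.33×76 + 1.79×80 + 0.67×316 = 405.08 + 143.2 + 211.72 = 760
link = 836.88/760 = 1.101158
Chained index = 100 × 1.061032 × 1.120185 × 1.101158 = 130.8783

130.88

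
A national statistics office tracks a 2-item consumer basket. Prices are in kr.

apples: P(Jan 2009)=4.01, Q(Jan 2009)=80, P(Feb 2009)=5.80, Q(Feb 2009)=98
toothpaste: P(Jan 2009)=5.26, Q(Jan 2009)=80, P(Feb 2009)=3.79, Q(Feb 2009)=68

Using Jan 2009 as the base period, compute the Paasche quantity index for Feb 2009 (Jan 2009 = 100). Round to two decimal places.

107.68

Paasche quantity index uses current-period prices as weights.
ΣP(Feb 2009)·Q(Feb 2009) = 5.80×98 + 3.79×68 = 568.4 + 257.72 = 826.12
ΣP(Feb 2009)·Q(Jan 2009) = 5.80×80 + 3.79×80 = 464 + 303.2 = 767.2
Index = 826.12 / 767.2 × 100 = 107.6799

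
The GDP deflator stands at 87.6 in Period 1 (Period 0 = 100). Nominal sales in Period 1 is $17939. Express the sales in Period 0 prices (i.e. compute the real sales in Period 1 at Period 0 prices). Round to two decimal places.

Real = Nominal ÷ (Index/100) = 17939 ÷ (87.6/100)
     = 17939 ÷ 0.876 = 20478.3105

20478.31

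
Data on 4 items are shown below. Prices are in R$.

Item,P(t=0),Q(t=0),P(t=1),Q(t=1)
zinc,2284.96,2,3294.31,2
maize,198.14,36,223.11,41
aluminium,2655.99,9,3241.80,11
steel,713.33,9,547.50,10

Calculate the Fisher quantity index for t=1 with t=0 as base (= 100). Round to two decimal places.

Laspeyres component (base-period weights):
ΣP(t=0)Q(t=1) = 2284.96×2 + 198.14×41 + 2655.99×11 + 713.33×10 = 4569.92 + 8123.74 + 29215.89 + 7133.3 = 49042.85
ΣP(t=0)Q(t=0) = 2284.96×2 + 198.14×36 + 2655.99×9 + 713.33×9 = 4569.92 + 7133.04 + 23903.91 + 6419.97 = 42026.84
L = 49042.85 / 42026.84 × 100 = 116.6941
Paasche component (current-period weights):
ΣP(t=1)Q(t=1) = 3294.31×2 + 223.11×41 + 3241.80×11 + 547.50×10 = 6588.62 + 9147.51 + 35659.8 + 5475 = 56870.93
ΣP(t=1)Q(t=0) = 3294.31×2 + 223.11×36 + 3241.80×9 + 547.50×9 = 6588.62 + 8031.96 + 29176.2 + 4927.5 = 48724.28
P = 56870.93 / 48724.28 × 100 = 116.7199
Fisher = √(L × P) = √(116.6941 × 116.7199) = 116.7070

116.71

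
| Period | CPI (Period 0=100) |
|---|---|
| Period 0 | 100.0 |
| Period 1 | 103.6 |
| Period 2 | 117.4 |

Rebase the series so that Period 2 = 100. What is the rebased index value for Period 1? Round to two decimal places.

88.25

Rebased(Period 1) = 103.6 / 117.4 × 100 = 88.2453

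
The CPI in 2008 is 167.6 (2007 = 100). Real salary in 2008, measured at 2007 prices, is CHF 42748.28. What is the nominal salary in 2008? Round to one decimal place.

Nominal = Real × (Index/100) = 42748.28 × (167.6/100)
        = 42748.28 × 1.676 = 71646.1173

71646.1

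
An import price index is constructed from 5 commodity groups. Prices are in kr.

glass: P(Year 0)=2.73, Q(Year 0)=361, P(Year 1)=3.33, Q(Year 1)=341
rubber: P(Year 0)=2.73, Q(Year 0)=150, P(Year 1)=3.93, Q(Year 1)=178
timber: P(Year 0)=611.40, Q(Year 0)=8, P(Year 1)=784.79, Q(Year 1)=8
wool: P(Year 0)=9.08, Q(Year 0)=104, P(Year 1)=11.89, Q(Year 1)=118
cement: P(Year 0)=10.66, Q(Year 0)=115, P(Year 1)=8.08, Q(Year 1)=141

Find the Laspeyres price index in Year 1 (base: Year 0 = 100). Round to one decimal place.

Laspeyres price index uses base-period quantities as weights.
ΣP(Year 1)·Q(Year 0) = 3.33×361 + 3.93×150 + 784.79×8 + 11.89×104 + 8.08×115 = 1202.13 + 589.5 + 6278.32 + 1236.56 + 929.2 = 10235.71
ΣP(Year 0)·Q(Year 0) = 2.73×361 + 2.73×150 + 611.40×8 + 9.08×104 + 10.66×115 = 985.53 + 409.5 + 4891.2 + 944.32 + 1225.9 = 8456.45
Index = 10235.71 / 8456.45 × 100 = 121.0403

121.0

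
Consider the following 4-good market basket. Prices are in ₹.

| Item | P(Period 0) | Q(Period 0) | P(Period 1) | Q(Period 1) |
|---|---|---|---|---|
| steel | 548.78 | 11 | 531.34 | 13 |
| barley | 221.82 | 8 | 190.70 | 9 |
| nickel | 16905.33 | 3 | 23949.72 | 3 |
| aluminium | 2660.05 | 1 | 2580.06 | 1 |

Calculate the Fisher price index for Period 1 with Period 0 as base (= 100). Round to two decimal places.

133.28

Laspeyres component (base-period weights):
ΣP(Period 1)Q(Period 0) = 531.34×11 + 190.70×8 + 23949.72×3 + 2580.06×1 = 5844.74 + 1525.6 + 71849.16 + 2580.06 = 81799.56
ΣP(Period 0)Q(Period 0) = 548.78×11 + 221.82×8 + 16905.33×3 + 2660.05×1 = 6036.58 + 1774.56 + 50715.99 + 2660.05 = 61187.18
L = 81799.56 / 61187.18 × 100 = 133.6874
Paasche component (current-period weights):
ΣP(Period 1)Q(Period 1) = 531.34×13 + 190.70×9 + 23949.72×3 + 2580.06×1 = 6907.42 + 1716.3 + 71849.16 + 2580.06 = 83052.94
ΣP(Period 0)Q(Period 1) = 548.78×13 + 221.82×9 + 16905.33×3 + 2660.05×1 = 7134.14 + 1996.38 + 50715.99 + 2660.05 = 62506.56
P = 83052.94 / 62506.56 × 100 = 132.8708
Fisher = √(L × P) = √(133.6874 × 132.8708) = 133.2785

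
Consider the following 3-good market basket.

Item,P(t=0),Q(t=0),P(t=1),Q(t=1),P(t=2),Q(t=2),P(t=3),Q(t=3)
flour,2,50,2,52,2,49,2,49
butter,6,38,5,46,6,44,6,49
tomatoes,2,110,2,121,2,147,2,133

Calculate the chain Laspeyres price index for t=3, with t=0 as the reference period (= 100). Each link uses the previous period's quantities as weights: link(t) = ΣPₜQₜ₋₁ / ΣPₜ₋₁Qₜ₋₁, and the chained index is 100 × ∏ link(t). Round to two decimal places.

100.50

Link t=0→t=1:
ΣP(t=1)Q(t=0) = 2×50 + 5×38 + 2×110 = 100 + 190 + 220 = 510
ΣP(t=0)Q(t=0) = 2×50 + 6×38 + 2×110 = 100 + 228 + 220 = 548
link = 510/548 = 0.930657
Link t=1→t=2:
ΣP(t=2)Q(t=1) = 2×52 + 6×46 + 2×121 = 104 + 276 + 242 = 622
ΣP(t=1)Q(t=1) = 2×52 + 5×46 + 2×121 = 104 + 230 + 242 = 576
link = 622/576 = 1.079861
Link t=2→t=3:
ΣP(t=3)Q(t=2) = 2×49 + 6×44 + 2×147 = 98 + 264 + 294 = 656
ΣP(t=2)Q(t=2) = 2×49 + 6×44 + 2×147 = 98 + 264 + 294 = 656
link = 656/656 = 1.000000
Chained index = 100 × 0.930657 × 1.079861 × 1.000000 = 100.4980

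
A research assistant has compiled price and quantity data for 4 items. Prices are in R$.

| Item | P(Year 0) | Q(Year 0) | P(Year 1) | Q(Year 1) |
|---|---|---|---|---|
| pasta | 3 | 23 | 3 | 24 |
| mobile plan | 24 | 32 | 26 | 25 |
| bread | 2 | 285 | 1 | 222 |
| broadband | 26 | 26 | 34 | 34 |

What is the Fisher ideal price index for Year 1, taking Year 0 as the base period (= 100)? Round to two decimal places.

102.15

Laspeyres component (base-period weights):
ΣP(Year 1)Q(Year 0) = 3×23 + 26×32 + 1×285 + 34×26 = 69 + 832 + 285 + 884 = 2070
ΣP(Year 0)Q(Year 0) = 3×23 + 24×32 + 2×285 + 26×26 = 69 + 768 + 570 + 676 = 2083
L = 2070 / 2083 × 100 = 99.3759
Paasche component (current-period weights):
ΣP(Year 1)Q(Year 1) = 3×24 + 26×25 + 1×222 + 34×34 = 72 + 650 + 222 + 1156 = 2100
ΣP(Year 0)Q(Year 1) = 3×24 + 24×25 + 2×222 + 26×34 = 72 + 600 + 444 + 884 = 2000
P = 2100 / 2000 × 100 = 105.0000
Fisher = √(L × P) = √(99.3759 × 105.0000) = 102.1493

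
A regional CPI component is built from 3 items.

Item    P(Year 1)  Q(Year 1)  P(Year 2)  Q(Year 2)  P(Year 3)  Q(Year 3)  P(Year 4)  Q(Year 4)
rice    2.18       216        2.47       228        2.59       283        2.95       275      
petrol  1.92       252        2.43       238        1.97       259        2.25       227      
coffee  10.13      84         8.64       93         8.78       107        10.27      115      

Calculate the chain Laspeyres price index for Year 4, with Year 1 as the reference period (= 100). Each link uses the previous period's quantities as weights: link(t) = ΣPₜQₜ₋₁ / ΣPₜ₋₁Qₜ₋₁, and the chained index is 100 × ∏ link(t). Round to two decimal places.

115.26

Link Year 1→Year 2:
ΣP(Year 2)Q(Year 1) = 2.47×216 + 2.43×252 + 8.64×84 = 533.52 + 612.36 + 725.76 = 1871.64
ΣP(Year 1)Q(Year 1) = 2.18×216 + 1.92×252 + 10.13×84 = 470.88 + 483.84 + 850.92 = 1805.64
link = 1871.64/1805.64 = 1.036552
Link Year 2→Year 3:
ΣP(Year 3)Q(Year 2) = 2.59×228 + 1.97×238 + 8.78×93 = 590.52 + 468.86 + 816.54 = 1875.92
ΣP(Year 2)Q(Year 2) = 2.47×228 + 2.43×238 + 8.64×93 = 563.16 + 578.34 + 803.52 = 1945.02
link = 1875.92/1945.02 = 0.964473
Link Year 3→Year 4:
ΣP(Year 4)Q(Year 3) = 2.95×283 + 2.25×259 + 10.27×107 = 834.85 + 582.75 + 1098.89 = 2516.49
ΣP(Year 3)Q(Year 3) = 2.59×283 + 1.97×259 + 8.78×107 = 732.97 + 510.23 + 939.46 = 2182.66
link = 2516.49/2182.66 = 1.152946
Chained index = 100 × 1.036552 × 0.964473 × 1.152946 = 115.2632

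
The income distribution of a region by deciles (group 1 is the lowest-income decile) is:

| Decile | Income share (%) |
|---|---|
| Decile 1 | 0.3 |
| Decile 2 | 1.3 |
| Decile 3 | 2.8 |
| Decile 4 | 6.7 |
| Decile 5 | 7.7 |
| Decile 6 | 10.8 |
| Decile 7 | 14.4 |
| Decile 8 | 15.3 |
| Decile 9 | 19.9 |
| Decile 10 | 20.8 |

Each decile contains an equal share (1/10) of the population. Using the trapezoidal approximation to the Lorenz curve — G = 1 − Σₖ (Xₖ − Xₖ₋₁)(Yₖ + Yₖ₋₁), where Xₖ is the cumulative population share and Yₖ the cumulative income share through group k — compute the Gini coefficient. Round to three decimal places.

Cumulative income shares Yₖ: 0.0030, 0.0160, 0.0440, 0.1110, 0.1880, 0.2960, 0.4400, 0.5930, 0.7920, 1.0000
Σ (Xₖ−Xₖ₋₁)(Yₖ+Yₖ₋₁) = (1/10)(0.0030+0.0000) + (1/10)(0.0160+0.0030) + (1/10)(0.0440+0.0160) + (1/10)(0.1110+0.0440) + (1/10)(0.1880+0.1110) + (1/10)(0.2960+0.1880) + (1/10)(0.4400+0.2960) + (1/10)(0.5930+0.4400) + (1/10)(0.7920+0.5930) + (1/10)(1.0000+0.7920)
  = 0.0003 + 0.0019 + 0.0060 + 0.0155 + 0.0299 + 0.0484 + 0.0736 + 0.1033 + 0.1385 + 0.1792 = 0.5966
G = 1 − 0.5966 = 0.4034

0.403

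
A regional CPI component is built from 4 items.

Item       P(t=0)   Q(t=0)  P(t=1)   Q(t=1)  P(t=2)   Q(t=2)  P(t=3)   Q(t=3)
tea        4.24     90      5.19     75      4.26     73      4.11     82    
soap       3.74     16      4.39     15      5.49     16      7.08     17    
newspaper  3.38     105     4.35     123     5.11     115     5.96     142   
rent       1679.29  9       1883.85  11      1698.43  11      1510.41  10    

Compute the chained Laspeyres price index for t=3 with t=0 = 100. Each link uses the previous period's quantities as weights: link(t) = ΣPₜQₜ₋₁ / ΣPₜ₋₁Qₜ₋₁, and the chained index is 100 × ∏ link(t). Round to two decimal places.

Link t=0→t=1:
ΣP(t=1)Q(t=0) = 5.19×90 + 4.39×16 + 4.35×105 + 1883.85×9 = 467.1 + 70.24 + 456.75 + 16954.65 = 17948.74
ΣP(t=0)Q(t=0) = 4.24×90 + 3.74×16 + 3.38×105 + 1679.29×9 = 381.6 + 59.84 + 354.9 + 15113.61 = 15909.95
link = 17948.74/15909.95 = 1.128146
Link t=1→t=2:
ΣP(t=2)Q(t=1) = 4.26×75 + 5.49×15 + 5.11×123 + 1698.43×11 = 319.5 + 82.35 + 628.53 + 18682.73 = 19713.11
ΣP(t=1)Q(t=1) = 5.19×75 + 4.39×15 + 4.35×123 + 1883.85×11 = 389.25 + 65.85 + 535.05 + 20722.35 = 21712.5
link = 19713.11/21712.5 = 0.907915
Link t=2→t=3:
ΣP(t=3)Q(t=2) = 4.11×73 + 7.08×16 + 5.96×115 + 1510.41×11 = 300.03 + 113.28 + 685.4 + 16614.51 = 17713.22
ΣP(t=2)Q(t=2) = 4.26×73 + 5.49×16 + 5.11×115 + 1698.43×11 = 310.98 + 87.84 + 587.65 + 18682.73 = 19669.2
link = 17713.22/19669.2 = 0.900556
Chained index = 100 × 1.128146 × 0.907915 × 0.900556 = 92.2404

92.24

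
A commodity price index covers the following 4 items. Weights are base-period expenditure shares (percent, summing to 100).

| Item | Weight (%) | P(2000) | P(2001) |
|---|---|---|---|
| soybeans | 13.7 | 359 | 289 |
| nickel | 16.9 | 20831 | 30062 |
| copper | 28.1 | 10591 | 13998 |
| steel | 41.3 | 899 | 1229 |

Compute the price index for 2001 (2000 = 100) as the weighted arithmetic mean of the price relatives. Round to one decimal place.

129.0

soybeans: 13.7 × (289/359) = 13.7 × 0.805014 = 11.0287
nickel: 16.9 × (30062/20831) = 16.9 × 1.443138 = 24.3890
copper: 28.1 × (13998/10591) = 28.1 × 1.321688 = 37.1394
steel: 41.3 × (1229/899) = 41.3 × 1.367075 = 56.4602
Index = Σ wᵢ·(p₁ᵢ/p₀ᵢ) = 11.0287 + 24.3890 + 37.1394 + 56.4602 = 129.0173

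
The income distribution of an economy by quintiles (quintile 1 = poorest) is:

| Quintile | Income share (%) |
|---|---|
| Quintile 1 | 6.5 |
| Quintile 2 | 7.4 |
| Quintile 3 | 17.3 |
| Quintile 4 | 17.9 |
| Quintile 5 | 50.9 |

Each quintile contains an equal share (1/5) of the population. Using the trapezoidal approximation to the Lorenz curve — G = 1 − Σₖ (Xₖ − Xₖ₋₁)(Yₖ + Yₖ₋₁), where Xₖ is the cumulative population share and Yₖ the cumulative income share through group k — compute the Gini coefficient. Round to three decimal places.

Cumulative income shares Yₖ: 0.0650, 0.1390, 0.3120, 0.4910, 1.0000
Σ (Xₖ−Xₖ₋₁)(Yₖ+Yₖ₋₁) = (1/5)(0.0650+0.0000) + (1/5)(0.1390+0.0650) + (1/5)(0.3120+0.1390) + (1/5)(0.4910+0.3120) + (1/5)(1.0000+0.4910)
  = 0.0130 + 0.0408 + 0.0902 + 0.1606 + 0.2982 = 0.6028
G = 1 − 0.6028 = 0.3972

0.397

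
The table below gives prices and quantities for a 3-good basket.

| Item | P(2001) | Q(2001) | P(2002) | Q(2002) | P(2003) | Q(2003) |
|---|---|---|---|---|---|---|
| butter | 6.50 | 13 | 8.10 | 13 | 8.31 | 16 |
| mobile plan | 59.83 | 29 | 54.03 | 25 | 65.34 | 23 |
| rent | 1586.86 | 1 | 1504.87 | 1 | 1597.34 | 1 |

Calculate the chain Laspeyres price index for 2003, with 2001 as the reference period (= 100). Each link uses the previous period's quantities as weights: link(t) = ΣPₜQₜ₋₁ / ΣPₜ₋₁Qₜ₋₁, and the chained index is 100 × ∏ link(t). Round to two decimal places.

105.17

Link 2001→2002:
ΣP(2002)Q(2001) = 8.10×13 + 54.03×29 + 1504.87×1 = 105.3 + 1566.87 + 1504.87 = 3177.04
ΣP(2001)Q(2001) = 6.50×13 + 59.83×29 + 1586.86×1 = 84.5 + 1735.07 + 1586.86 = 3406.43
link = 3177.04/3406.43 = 0.932660
Link 2002→2003:
ΣP(2003)Q(2002) = 8.31×13 + 65.34×25 + 1597.34×1 = 108.03 + 1633.5 + 1597.34 = 3338.87
ΣP(2002)Q(2002) = 8.10×13 + 54.03×25 + 1504.87×1 = 105.3 + 1350.75 + 1504.87 = 2960.92
link = 3338.87/2960.92 = 1.127646
Chained index = 100 × 0.932660 × 1.127646 = 105.1710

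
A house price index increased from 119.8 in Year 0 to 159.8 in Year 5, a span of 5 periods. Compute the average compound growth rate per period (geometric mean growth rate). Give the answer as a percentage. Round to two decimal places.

Growth factor = (159.8/119.8)^(1/5) = (1.333890)^(1/5) = 1.059312
Growth rate = 1.059312 − 1 = 0.059312 = 5.9312%

5.93%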